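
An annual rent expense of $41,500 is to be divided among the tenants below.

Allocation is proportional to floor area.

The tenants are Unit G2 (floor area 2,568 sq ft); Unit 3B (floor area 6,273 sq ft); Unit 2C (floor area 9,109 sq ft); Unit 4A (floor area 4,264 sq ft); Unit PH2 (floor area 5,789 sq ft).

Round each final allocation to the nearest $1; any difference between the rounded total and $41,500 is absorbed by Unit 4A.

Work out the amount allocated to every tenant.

Total floor area = 28,003.
Raw shares: Unit G2 2,568/28,003 × $41,500 = 3,805.74; Unit 3B 6,273/28,003 × $41,500 = 9,296.49; Unit 2C 9,109/28,003 × $41,500 = 13,499.39; Unit 4A 4,264/28,003 × $41,500 = 6,319.18; Unit PH2 5,789/28,003 × $41,500 = 8,579.21.
At nearest $1: Unit G2 $3,806; Unit 3B $9,296; Unit 2C $13,499; Unit 4A $6,319; Unit PH2 $8,579. Sum = $41,499.
Difference $41,500 − $41,499 = +$1 applied to Unit 4A: Unit 4A becomes $6,320.

Unit G2: $3,806; Unit 3B: $9,296; Unit 2C: $13,499; Unit 4A: $6,320; Unit PH2: $8,579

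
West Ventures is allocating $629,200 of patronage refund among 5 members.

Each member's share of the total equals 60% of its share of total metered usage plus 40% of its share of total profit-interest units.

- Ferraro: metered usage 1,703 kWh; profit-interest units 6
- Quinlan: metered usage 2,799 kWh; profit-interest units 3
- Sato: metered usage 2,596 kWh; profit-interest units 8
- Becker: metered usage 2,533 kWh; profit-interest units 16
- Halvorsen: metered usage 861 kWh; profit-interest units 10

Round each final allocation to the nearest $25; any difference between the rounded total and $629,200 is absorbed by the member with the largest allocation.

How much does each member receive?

Ferraro: $96,400 | Quinlan: $118,275 | Sato: $140,225 | Becker: $184,800 | Halvorsen: $89,500

Metered usage total 10,492; profit-interest units total 43.
Blended shares (60% metered usage + 40% profit-interest units): Ferraro 0.1532; Quinlan 0.1880; Sato 0.2229; Becker 0.2937; Halvorsen 0.1423.
Unrounded shares: Ferraro 96,394.98; Quinlan 118,271.85; Sato 140,232.68; Becker 184,790.02; Halvorsen 89,510.48.
Rounded to nearest $25: Ferraro $96,400; Quinlan $118,275; Sato $140,225; Becker $184,800; Halvorsen $89,500. Sum = $629,200.
No rounding difference to absorb.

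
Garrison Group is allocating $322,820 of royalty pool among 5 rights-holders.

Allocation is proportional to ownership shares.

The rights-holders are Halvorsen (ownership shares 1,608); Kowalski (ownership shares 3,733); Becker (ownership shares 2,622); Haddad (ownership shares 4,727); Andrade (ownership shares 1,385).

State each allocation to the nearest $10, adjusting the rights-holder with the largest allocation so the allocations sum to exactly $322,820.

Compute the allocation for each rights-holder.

Sum of ownership shares: 14,075.
Raw shares: Halvorsen 1,608/14,075 × $322,820 = 36,880.61; Kowalski 3,733/14,075 × $322,820 = 85,618.97; Becker 2,622/14,075 × $322,820 = 60,137.41; Haddad 4,727/14,075 × $322,820 = 108,417.06; Andrade 1,385/14,075 × $322,820 = 31,765.95.
At nearest $10: Halvorsen $36,880; Kowalski $85,620; Becker $60,140; Haddad $108,420; Andrade $31,770. Sum = $322,830.
Difference $322,820 − $322,830 = −$10 applied to largest allocation (Haddad): Haddad becomes $108,410.

Halvorsen: $36,880 | Kowalski: $85,620 | Becker: $60,140 | Haddad: $108,410 | Andrade: $31,770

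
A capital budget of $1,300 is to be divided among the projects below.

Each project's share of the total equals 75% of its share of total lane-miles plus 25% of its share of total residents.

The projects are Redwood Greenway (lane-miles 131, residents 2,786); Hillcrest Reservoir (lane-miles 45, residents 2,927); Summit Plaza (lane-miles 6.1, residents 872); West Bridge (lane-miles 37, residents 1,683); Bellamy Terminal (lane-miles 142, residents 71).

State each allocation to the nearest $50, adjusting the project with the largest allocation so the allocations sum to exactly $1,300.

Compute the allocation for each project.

Redwood Greenway: $450 · Hillcrest Reservoir: $250 · Summit Plaza: $50 · West Bridge: $150 · Bellamy Terminal: $400

Lane-miles total 361.1; residents total 8,339.
Blended shares (75% lane-miles + 25% residents): Redwood Greenway 0.3556; Hillcrest Reservoir 0.1812; Summit Plaza 0.0388; West Bridge 0.1273; Bellamy Terminal 0.2971.
Proportional shares: Redwood Greenway 462.29; Hillcrest Reservoir 235.58; Summit Plaza 50.46; West Bridge 165.50; Bellamy Terminal 386.18.
After rounding ($50): Redwood Greenway $450; Hillcrest Reservoir $250; Summit Plaza $50; West Bridge $150; Bellamy Terminal $400. Sum = $1,300.
No rounding difference to absorb.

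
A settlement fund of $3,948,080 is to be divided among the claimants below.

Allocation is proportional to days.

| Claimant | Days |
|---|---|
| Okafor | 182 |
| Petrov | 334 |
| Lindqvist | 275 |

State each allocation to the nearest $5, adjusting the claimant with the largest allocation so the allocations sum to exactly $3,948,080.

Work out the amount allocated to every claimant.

Okafor: $908,410 · Petrov: $1,667,075 · Lindqvist: $1,372,595

Total days = 791.
Pro-rata amounts: Okafor 182/791 × $3,948,080 = 908,407.79; Petrov 334/791 × $3,948,080 = 1,667,078.03; Lindqvist 275/791 × $3,948,080 = 1,372,594.18.
Rounded to nearest $5: Okafor $908,410; Petrov $1,667,080; Lindqvist $1,372,595. Sum = $3,948,085.
Difference $3,948,080 − $3,948,085 = −$5 applied to largest allocation (Petrov): Petrov becomes $1,667,075.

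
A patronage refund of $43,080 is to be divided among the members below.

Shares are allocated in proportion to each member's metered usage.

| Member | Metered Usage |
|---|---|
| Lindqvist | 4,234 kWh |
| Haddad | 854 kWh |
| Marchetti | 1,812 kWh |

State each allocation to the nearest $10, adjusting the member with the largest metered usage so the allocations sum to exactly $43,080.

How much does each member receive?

Lindqvist: $26,440; Haddad: $5,330; Marchetti: $11,310

Combined metered usage = 6,900.
Raw shares: Lindqvist 4,234/6,900 × $43,080 = 26,434.89; Haddad 854/6,900 × $43,080 = 5,331.93; Marchetti 1,812/6,900 × $43,080 = 11,313.18.
Rounded to nearest $10: Lindqvist $26,430; Haddad $5,330; Marchetti $11,310. Sum = $43,070.
Difference $43,080 − $43,070 = +$10 applied to largest metered usage (Lindqvist): Lindqvist becomes $26,440.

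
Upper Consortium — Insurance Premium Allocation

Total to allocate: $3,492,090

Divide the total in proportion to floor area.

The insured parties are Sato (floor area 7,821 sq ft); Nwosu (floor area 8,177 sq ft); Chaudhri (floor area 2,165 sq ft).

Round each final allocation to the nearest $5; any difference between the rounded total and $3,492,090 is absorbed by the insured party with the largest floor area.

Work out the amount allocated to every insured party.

Sato: $1,503,695 | Nwosu: $1,572,145 | Chaudhri: $416,250

Total floor area = 18,163.
Raw shares: Sato 7,821/18,163 × $3,492,090 = 1,503,696.30; Nwosu 8,177/18,163 × $3,492,090 = 1,572,142.26; Chaudhri 2,165/18,163 × $3,492,090 = 416,251.44.
After rounding ($5): Sato $1,503,695; Nwosu $1,572,140; Chaudhri $416,250. Sum = $3,492,085.
Difference $3,492,090 − $3,492,085 = +$5 applied to largest floor area (Nwosu): Nwosu becomes $1,572,145.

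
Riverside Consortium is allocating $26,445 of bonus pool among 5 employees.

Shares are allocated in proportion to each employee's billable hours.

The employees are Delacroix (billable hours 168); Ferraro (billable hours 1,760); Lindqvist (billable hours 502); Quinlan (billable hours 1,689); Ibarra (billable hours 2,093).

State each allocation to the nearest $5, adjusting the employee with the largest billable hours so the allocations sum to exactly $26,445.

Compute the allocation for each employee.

Delacroix: $715 · Ferraro: $7,490 · Lindqvist: $2,135 · Quinlan: $7,190 · Ibarra: $8,915

Billable hours total: 6,212.
Proportional shares: Delacroix 168/6,212 × $26,445 = 715.19; Ferraro 1,760/6,212 × $26,445 = 7,492.47; Lindqvist 502/6,212 × $26,445 = 2,137.06; Quinlan 1,689/6,212 × $26,445 = 7,190.21; Ibarra 2,093/6,212 × $26,445 = 8,910.07.
After rounding ($5): Delacroix $715; Ferraro $7,490; Lindqvist $2,135; Quinlan $7,190; Ibarra $8,910. Sum = $26,440.
Difference $26,445 − $26,440 = +$5 applied to largest billable hours (Ibarra): Ibarra becomes $8,915.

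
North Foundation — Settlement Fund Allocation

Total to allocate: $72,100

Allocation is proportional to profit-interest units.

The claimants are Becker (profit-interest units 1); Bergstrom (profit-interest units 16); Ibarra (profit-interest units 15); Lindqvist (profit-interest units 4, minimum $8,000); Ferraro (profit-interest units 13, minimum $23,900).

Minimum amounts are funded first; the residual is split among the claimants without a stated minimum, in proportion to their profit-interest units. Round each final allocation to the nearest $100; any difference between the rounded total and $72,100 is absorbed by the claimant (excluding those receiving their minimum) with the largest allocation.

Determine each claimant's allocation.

Becker: $1,300 | Bergstrom: $20,100 | Ibarra: $18,800 | Lindqvist: $8,000 | Ferraro: $23,900

Minimums first: Lindqvist $8,000; Ferraro $23,900. Residual $40,200.
Residual split over remaining profit-interest units 32: Becker 1,256.25 → $1,300; Bergstrom 20,100.00 → $20,100; Ibarra 18,843.75 → $18,800.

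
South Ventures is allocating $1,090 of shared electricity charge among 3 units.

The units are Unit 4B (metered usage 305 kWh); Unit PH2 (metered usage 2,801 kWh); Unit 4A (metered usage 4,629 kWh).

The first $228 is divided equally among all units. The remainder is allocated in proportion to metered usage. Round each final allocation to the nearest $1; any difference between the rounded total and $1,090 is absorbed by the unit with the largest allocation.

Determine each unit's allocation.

Unit 4B: $110 · Unit PH2: $388 · Unit 4A: $592

$228 shared equally gives $76 per unit.
Remainder $862 by metered usage (total 7,735): Unit 4B 33.99 → $34; Unit PH2 312.15 → $312; Unit 4A 515.86 → $516.
Totals: Unit 4B $76 + $34 = $110; Unit PH2 $76 + $312 = $388; Unit 4A $76 + $516 = $592.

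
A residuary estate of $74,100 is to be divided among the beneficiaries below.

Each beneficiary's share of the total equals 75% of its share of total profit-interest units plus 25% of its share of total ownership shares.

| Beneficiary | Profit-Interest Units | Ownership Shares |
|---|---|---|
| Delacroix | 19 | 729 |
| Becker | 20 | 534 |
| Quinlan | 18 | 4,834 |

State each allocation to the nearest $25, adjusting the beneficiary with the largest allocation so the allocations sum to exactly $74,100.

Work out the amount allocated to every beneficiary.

Totals — profit-interest units 57, ownership shares 6,097.
Combined weights (75% profit-interest units + 25% ownership shares): Delacroix 0.2799; Becker 0.2851; Quinlan 0.4351.
Proportional shares: Delacroix 20,739.98; Becker 21,122.49; Quinlan 32,237.53.
At nearest $25: Delacroix $20,750; Becker $21,125; Quinlan $32,250. Sum = $74,125.
Difference $74,100 − $74,125 = −$25 applied to largest allocation (Quinlan): Quinlan becomes $32,225.

Delacroix: $20,750 | Becker: $21,125 | Quinlan: $32,225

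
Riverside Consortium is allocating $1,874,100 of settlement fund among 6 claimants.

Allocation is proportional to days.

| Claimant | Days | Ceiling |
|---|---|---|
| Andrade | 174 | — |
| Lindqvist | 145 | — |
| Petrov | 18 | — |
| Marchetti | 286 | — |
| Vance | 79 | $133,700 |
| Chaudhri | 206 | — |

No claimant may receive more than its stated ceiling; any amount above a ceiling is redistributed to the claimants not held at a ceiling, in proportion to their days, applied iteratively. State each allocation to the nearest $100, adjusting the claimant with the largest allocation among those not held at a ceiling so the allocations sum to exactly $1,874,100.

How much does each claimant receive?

Sum of days: 908.
Pro-rata shares before constraints: Andrade 359,133.70; Lindqvist 299,278.08; Petrov 37,151.76; Marchetti 590,300.22; Vance 163,054.96; Chaudhri 425,181.28.
Held at cap: Vance ($133,700); remaining pool $1,740,400 reallocated over remaining days 829.
Remaining shares: Andrade 365,295.05 → $365,300; Lindqvist 304,412.55 → $304,400; Petrov 37,789.14 → $37,800; Marchetti 600,427.50 → $600,400; Chaudhri 432,475.75 → $432,500.

Andrade: $365,300; Lindqvist: $304,400; Petrov: $37,800; Marchetti: $600,400; Vance: $133,700; Chaudhri: $432,500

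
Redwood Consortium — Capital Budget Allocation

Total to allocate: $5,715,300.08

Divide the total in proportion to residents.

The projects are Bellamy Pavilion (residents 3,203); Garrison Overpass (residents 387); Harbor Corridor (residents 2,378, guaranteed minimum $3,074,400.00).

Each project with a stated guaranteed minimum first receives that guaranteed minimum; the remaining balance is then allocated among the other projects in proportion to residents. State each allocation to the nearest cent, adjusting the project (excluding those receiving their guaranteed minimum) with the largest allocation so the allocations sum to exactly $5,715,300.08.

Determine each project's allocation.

Bellamy Pavilion: $2,356,212.52; Garrison Overpass: $284,687.56; Harbor Corridor: $3,074,400.00

Fund the minimums — Harbor Corridor $3,074,400.00. Residual $2,640,900.08.
Residual split over remaining residents 3,590: Bellamy Pavilion 2,356,212.5226 → $2,356,212.52; Garrison Overpass 284,687.5574 → $284,687.56.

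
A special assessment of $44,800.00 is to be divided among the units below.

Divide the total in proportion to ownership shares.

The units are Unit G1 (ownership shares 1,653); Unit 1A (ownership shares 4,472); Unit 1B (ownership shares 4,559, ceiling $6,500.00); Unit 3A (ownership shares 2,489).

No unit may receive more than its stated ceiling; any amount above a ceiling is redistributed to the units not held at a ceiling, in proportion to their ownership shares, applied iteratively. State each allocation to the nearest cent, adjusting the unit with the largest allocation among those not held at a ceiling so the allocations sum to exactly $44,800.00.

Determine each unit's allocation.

Combined ownership shares = 13,173.
Unconstrained shares: Unit G1 5,621.6807; Unit 1A 15,208.8059; Unit 1B 15,504.6838; Unit 3A 8,464.8296.
Capped: Unit 1B ($6,500.00); remaining pool $38,300.00 reallocated over remaining ownership shares 8,614.
Redistributed shares: Unit G1 7,349.6517 → $7,349.65; Unit 1A 19,883.6313 → $19,883.63; Unit 3A 11,066.7170 → $11,066.72.

Unit G1: $7,349.65; Unit 1A: $19,883.63; Unit 1B: $6,500.00; Unit 3A: $11,066.72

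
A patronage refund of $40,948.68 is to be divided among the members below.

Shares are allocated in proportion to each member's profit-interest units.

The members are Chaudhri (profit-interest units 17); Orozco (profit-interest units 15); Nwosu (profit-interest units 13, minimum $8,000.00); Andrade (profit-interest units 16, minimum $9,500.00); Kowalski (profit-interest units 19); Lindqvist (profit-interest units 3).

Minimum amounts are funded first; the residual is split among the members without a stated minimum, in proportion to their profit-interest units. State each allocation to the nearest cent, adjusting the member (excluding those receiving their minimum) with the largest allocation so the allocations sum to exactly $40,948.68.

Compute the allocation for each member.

Fund the minimums — Nwosu $8,000.00; Andrade $9,500.00. Balance $23,448.68.
Balance split over remaining profit-interest units 54: Chaudhri 7,381.9919 → $7,381.99; Orozco 6,513.5222 → $6,513.52; Kowalski 8,250.4615 → $8,250.46; Lindqvist 1,302.7044 → $1,302.70.
Rounding difference +$0.01 applied to Kowalski → $8,250.47.

Chaudhri: $7,381.99; Orozco: $6,513.52; Nwosu: $8,000.00; Andrade: $9,500.00; Kowalski: $8,250.47; Lindqvist: $1,302.70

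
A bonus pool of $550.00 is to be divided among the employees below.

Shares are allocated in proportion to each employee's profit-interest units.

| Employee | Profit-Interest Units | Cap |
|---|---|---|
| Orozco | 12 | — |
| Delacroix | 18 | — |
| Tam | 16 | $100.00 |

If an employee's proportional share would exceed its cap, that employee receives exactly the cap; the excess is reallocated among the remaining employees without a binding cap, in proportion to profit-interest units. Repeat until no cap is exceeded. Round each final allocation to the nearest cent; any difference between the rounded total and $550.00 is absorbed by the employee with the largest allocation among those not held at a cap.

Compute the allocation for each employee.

Sum of profit-interest units: 46.
Unconstrained shares: Orozco 143.4783; Delacroix 215.2174; Tam 191.3043.
Held at cap: Tam ($100.00); residual $450.00 reallocated over remaining profit-interest units 30.
Shares after redistribution: Orozco 180.0000 → $180.00; Delacroix 270.0000 → $270.00.

Orozco: $180.00; Delacroix: $270.00; Tam: $100.00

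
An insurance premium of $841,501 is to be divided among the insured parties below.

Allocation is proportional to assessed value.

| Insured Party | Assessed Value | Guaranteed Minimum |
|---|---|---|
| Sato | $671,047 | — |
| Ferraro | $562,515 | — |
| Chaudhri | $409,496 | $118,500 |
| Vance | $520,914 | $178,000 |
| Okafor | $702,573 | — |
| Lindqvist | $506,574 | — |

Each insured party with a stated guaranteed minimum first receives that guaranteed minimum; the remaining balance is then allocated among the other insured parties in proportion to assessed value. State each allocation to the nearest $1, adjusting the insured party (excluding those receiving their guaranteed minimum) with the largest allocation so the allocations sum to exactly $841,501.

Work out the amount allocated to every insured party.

Sato: $149,720 · Ferraro: $125,505 · Chaudhri: $118,500 · Vance: $178,000 · Okafor: $156,753 · Lindqvist: $113,023

Guaranteed amounts: Chaudhri $118,500; Vance $178,000. Balance $545,001.
Balance split over remaining assessed value 2,442,709: Sato 149,719.55 → $149,720; Ferraro 125,504.61 → $125,505; Okafor 156,753.42 → $156,753; Lindqvist 113,023.42 → $113,023.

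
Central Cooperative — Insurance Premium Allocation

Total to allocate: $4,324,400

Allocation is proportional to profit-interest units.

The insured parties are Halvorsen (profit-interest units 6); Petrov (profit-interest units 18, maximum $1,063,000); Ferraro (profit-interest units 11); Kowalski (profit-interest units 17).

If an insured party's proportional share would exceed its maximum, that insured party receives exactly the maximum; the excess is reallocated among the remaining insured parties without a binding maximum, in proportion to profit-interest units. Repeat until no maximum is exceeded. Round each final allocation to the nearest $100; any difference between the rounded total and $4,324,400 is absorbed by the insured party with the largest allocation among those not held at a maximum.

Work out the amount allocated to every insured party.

Combined profit-interest units = 52.
Pro-rata shares before constraints: Halvorsen 498,969.23; Petrov 1,496,907.69; Ferraro 914,776.92; Kowalski 1,413,746.15.
Capped: Petrov ($1,063,000); residual $3,261,400 reallocated over remaining profit-interest units 34.
Remaining shares: Halvorsen 575,541.18 → $575,500; Ferraro 1,055,158.82 → $1,055,200; Kowalski 1,630,700.00 → $1,630,700.

Halvorsen: $575,500 | Petrov: $1,063,000 | Ferraro: $1,055,200 | Kowalski: $1,630,700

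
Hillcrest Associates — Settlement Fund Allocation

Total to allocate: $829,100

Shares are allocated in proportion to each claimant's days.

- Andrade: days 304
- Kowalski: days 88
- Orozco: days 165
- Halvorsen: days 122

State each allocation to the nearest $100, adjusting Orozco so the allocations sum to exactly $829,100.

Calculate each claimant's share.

Combined days = 679.
Raw shares: Andrade 304/679 × $829,100 = 371,202.36; Kowalski 88/679 × $829,100 = 107,453.31; Orozco 165/679 × $829,100 = 201,474.96; Halvorsen 122/679 × $829,100 = 148,969.37.
Rounded to nearest $100: Andrade $371,200; Kowalski $107,500; Orozco $201,500; Halvorsen $149,000. Sum = $829,200.
Difference $829,100 − $829,200 = −$100 applied to Orozco: Orozco becomes $201,400.

Andrade: $371,200 | Kowalski: $107,500 | Orozco: $201,400 | Halvorsen: $149,000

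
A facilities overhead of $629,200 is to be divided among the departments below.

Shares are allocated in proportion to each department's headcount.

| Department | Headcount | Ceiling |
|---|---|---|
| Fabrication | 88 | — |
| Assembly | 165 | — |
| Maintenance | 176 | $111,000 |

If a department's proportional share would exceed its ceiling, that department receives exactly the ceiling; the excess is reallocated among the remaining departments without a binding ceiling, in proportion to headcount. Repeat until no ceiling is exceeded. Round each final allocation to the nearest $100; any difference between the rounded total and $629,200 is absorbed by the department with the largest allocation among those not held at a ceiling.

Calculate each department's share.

Fabrication: $180,200; Assembly: $338,000; Maintenance: $111,000

Combined headcount = 429.
Unconstrained shares: Fabrication 129,066.67; Assembly 242,000.00; Maintenance 258,133.33.
Cap binds for Maintenance ($111,000); balance $518,200 reallocated over remaining headcount 253.
Remaining shares: Fabrication 180,243.48 → $180,200; Assembly 337,956.52 → $338,000.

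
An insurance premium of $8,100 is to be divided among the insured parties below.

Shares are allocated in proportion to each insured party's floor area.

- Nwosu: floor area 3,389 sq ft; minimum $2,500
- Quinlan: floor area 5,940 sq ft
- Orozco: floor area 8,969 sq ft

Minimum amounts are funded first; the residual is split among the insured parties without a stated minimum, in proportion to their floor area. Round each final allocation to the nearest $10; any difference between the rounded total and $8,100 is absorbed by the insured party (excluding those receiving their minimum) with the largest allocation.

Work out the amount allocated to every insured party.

Nwosu: $2,500 · Quinlan: $2,230 · Orozco: $3,370

Guaranteed amounts: Nwosu $2,500. Balance $5,600.
Balance split over remaining floor area 14,909: Quinlan 2,231.14 → $2,230; Orozco 3,368.86 → $3,370.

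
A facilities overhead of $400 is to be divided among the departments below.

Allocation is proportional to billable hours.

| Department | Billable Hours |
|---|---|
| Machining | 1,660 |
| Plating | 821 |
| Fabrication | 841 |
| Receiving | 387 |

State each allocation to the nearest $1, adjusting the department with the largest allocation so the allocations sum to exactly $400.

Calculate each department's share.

Sum of billable hours: 3,709.
Proportional shares: Machining 1,660/3,709 × $400 = 179.02; Plating 821/3,709 × $400 = 88.54; Fabrication 841/3,709 × $400 = 90.70; Receiving 387/3,709 × $400 = 41.74.
After rounding ($1): Machining $179; Plating $89; Fabrication $91; Receiving $42. Sum = $401.
Difference $400 − $401 = −$1 applied to largest allocation (Machining): Machining becomes $178.

Machining: $178 · Plating: $89 · Fabrication: $91 · Receiving: $42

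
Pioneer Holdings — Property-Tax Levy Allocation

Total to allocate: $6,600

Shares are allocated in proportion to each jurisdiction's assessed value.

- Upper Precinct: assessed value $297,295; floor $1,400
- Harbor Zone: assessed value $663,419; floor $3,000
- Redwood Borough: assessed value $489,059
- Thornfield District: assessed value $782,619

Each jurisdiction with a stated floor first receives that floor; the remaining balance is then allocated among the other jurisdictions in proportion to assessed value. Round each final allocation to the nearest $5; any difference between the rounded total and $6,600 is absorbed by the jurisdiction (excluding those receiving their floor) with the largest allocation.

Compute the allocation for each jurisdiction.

Upper Precinct: $1,400 | Harbor Zone: $3,000 | Redwood Borough: $845 | Thornfield District: $1,355

Fund the minimums — Upper Precinct $1,400; Harbor Zone $3,000. Balance $2,200.
Balance split over remaining assessed value 1,271,678: Redwood Borough 846.07 → $845; Thornfield District 1,353.93 → $1,355.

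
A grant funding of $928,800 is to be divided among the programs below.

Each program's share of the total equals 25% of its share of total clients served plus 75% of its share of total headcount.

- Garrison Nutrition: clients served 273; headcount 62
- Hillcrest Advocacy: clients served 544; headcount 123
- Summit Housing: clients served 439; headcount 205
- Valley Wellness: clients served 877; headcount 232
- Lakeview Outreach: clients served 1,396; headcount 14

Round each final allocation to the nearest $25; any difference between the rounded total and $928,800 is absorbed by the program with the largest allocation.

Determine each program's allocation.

Clients served total 3,529; headcount total 636.
Composite weights (25% clients served + 75% headcount): Garrison Nutrition 0.0925; Hillcrest Advocacy 0.1836; Summit Housing 0.2728; Valley Wellness 0.3357; Lakeview Outreach 0.1154.
Pro-rata amounts: Garrison Nutrition 85,870.31; Hillcrest Advocacy 170,513.75; Summit Housing 253,418.20; Valley Wellness 311,810.22; Lakeview Outreach 107,187.52.
At nearest $25: Garrison Nutrition $85,875; Hillcrest Advocacy $170,525; Summit Housing $253,425; Valley Wellness $311,800; Lakeview Outreach $107,200. Sum = $928,825.
Difference $928,800 − $928,825 = −$25 applied to largest allocation (Valley Wellness): Valley Wellness becomes $311,775.

Garrison Nutrition: $85,875 · Hillcrest Advocacy: $170,525 · Summit Housing: $253,425 · Valley Wellness: $311,775 · Lakeview Outreach: $107,200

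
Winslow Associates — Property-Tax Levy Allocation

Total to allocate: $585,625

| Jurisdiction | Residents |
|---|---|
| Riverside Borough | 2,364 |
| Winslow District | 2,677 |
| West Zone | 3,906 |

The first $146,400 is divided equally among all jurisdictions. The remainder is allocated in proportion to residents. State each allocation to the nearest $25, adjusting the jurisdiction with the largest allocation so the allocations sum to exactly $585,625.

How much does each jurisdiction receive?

Equal tier: $146,400 ÷ 3 = $48,800 apiece.
Remainder $439,225 by residents (total 8,947): Riverside Borough 116,053.19 → $116,050; Winslow District 131,418.95 → $131,425; West Zone 191,752.86 → $191,750.
Totals: Riverside Borough $48,800 + $116,050 = $164,850; Winslow District $48,800 + $131,425 = $180,225; West Zone $48,800 + $191,750 = $240,550.

Riverside Borough: $164,850 · Winslow District: $180,225 · West Zone: $240,550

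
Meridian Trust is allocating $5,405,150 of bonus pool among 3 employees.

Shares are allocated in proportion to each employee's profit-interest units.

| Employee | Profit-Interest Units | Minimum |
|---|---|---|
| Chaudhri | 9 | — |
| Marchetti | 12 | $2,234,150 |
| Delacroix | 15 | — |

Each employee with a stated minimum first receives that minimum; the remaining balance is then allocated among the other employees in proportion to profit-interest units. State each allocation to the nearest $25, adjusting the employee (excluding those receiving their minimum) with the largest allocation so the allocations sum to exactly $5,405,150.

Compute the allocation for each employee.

Chaudhri: $1,189,125 | Marchetti: $2,234,150 | Delacroix: $1,981,875

Guaranteed amounts: Marchetti $2,234,150. Remaining pool $3,171,000.
Remaining pool split over remaining profit-interest units 24: Chaudhri 1,189,125.00 → $1,189,125; Delacroix 1,981,875.00 → $1,981,875.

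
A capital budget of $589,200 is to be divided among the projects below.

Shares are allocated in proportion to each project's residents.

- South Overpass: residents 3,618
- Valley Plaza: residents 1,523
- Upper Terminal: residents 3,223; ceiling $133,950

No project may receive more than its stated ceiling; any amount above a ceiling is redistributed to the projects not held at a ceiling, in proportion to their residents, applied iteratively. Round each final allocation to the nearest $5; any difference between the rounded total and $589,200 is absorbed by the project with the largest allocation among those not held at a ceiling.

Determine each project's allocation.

Sum of residents: 8,364.
Unconstrained shares: South Overpass 254,869.15; Valley Plaza 107,287.37; Upper Terminal 227,043.47.
Held at cap: Upper Terminal ($133,950); balance $455,250 reallocated over remaining residents 5,141.
Remaining shares: South Overpass 320,384.07 → $320,385; Valley Plaza 134,865.93 → $134,865.

South Overpass: $320,385 | Valley Plaza: $134,865 | Upper Terminal: $133,950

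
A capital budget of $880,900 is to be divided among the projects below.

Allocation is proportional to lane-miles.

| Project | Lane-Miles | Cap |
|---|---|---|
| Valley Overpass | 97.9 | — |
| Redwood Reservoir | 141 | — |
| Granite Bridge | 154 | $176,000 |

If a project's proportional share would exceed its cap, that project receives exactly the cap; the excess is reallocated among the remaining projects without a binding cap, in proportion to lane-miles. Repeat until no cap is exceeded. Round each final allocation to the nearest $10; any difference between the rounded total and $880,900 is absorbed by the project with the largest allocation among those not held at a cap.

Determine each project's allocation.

Sum of lane-miles: 392.9.
Proportional shares (ignoring caps): Valley Overpass 219,496.33; Redwood Reservoir 316,128.53; Granite Bridge 345,275.13.
Capped: Granite Bridge ($176,000); residual $704,900 reallocated over remaining lane-miles 238.9.
Remaining shares: Valley Overpass 288,864.42 → $288,860; Redwood Reservoir 416,035.58 → $416,040.

Valley Overpass: $288,860; Redwood Reservoir: $416,040; Granite Bridge: $176,000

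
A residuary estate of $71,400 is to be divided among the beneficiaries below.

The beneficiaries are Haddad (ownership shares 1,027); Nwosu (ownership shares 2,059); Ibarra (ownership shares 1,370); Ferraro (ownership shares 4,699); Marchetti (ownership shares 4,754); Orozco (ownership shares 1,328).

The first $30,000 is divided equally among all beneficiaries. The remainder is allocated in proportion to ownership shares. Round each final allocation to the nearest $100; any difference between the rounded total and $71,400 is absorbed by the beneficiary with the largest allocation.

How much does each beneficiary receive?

$30,000 shared equally gives $5,000 per beneficiary.
Remainder $41,400 by ownership shares (total 15,237): Haddad 2,790.43 → $2,800; Nwosu 5,594.45 → $5,600; Ibarra 3,722.39 → $3,700; Ferraro 12,767.51 → $12,800; Marchetti 12,916.95 → $12,900; Orozco 3,608.27 → $3,600.
Totals: Haddad $5,000 + $2,800 = $7,800; Nwosu $5,000 + $5,600 = $10,600; Ibarra $5,000 + $3,700 = $8,700; Ferraro $5,000 + $12,800 = $17,800; Marchetti $5,000 + $12,900 = $17,900; Orozco $5,000 + $3,600 = $8,600.

Haddad: $7,800 · Nwosu: $10,600 · Ibarra: $8,700 · Ferraro: $17,800 · Marchetti: $17,900 · Orozco: $8,600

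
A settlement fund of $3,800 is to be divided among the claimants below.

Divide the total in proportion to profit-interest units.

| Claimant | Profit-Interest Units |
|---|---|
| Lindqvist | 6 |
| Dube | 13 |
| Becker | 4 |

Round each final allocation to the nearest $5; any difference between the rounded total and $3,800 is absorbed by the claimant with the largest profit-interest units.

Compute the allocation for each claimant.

Lindqvist: $990; Dube: $2,150; Becker: $660

Total profit-interest units = 6 + 13 + 4 = 23.
Unrounded shares: Lindqvist 991.30; Dube 2,147.83; Becker 660.87.
After rounding ($5): Lindqvist $990; Dube $2,150; Becker $660. Sum = $3,800.
No rounding difference to absorb.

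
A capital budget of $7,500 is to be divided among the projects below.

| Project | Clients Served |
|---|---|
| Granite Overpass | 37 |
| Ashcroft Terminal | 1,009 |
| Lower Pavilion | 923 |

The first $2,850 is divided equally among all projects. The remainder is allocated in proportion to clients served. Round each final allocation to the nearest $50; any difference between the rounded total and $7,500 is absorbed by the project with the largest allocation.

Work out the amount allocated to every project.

Equal tier: $2,850 ÷ 3 = $950 apiece.
Remainder $4,650 by clients served (total 1,969): Granite Overpass 87.38 → $100; Ashcroft Terminal 2,382.86 → $2,400; Lower Pavilion 2,179.76 → $2,200.
Rounding difference −$50 on remainder applied to Ashcroft Terminal.
Totals: Granite Overpass $950 + $100 = $1,050; Ashcroft Terminal $950 + $2,350 = $3,300; Lower Pavilion $950 + $2,200 = $3,150.

Granite Overpass: $1,050 | Ashcroft Terminal: $3,300 | Lower Pavilion: $3,150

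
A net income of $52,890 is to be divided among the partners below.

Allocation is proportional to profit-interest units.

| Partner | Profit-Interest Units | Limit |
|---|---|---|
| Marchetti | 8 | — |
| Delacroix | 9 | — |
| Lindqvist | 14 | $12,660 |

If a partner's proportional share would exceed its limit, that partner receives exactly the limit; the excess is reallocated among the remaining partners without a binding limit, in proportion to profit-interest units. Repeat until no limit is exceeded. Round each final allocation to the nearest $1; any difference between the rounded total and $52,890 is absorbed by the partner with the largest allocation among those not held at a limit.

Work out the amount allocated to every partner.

Profit-interest units total: 31.
Pro-rata shares before constraints: Marchetti 13,649.03; Delacroix 15,355.16; Lindqvist 23,885.81.
Cap binds for Lindqvist ($12,660); residual $40,230 reallocated over remaining profit-interest units 17.
Remaining shares: Marchetti 18,931.76 → $18,932; Delacroix 21,298.24 → $21,298.

Marchetti: $18,932 · Delacroix: $21,298 · Lindqvist: $12,660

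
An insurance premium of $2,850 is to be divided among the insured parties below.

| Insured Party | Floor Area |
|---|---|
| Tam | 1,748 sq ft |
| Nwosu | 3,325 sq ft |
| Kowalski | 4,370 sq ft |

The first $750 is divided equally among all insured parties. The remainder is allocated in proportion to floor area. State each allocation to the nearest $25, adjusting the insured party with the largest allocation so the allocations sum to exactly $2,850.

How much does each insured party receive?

Tam: $650 · Nwosu: $1,000 · Kowalski: $1,200

$750 shared equally gives $250 per insured party.
Remainder $2,100 by floor area (total 9,443): Tam 388.73 → $400; Nwosu 739.44 → $750; Kowalski 971.83 → $975.
Rounding difference −$25 on remainder applied to Kowalski.
Totals: Tam $250 + $400 = $650; Nwosu $250 + $750 = $1,000; Kowalski $250 + $950 = $1,200.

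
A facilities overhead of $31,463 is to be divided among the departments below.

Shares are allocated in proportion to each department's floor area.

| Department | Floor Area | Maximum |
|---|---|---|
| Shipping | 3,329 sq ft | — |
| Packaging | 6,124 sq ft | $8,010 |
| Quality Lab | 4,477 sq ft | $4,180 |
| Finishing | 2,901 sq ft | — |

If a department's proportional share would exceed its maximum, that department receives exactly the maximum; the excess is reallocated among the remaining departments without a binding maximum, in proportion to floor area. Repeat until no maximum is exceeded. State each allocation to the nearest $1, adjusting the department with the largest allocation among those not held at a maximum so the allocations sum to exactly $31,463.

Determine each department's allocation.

Shipping: $10,299; Packaging: $8,010; Quality Lab: $4,180; Finishing: $8,974

Combined floor area = 16,831.
Proportional shares (ignoring caps): Shipping 6,223.06; Packaging 11,447.89; Quality Lab 8,369.07; Finishing 5,422.98.
Held at cap: Packaging ($8,010), Quality Lab ($4,180); balance $19,273 reallocated over remaining floor area 6,230.
Redistributed shares: Shipping 10,298.53 → $10,299; Finishing 8,974.47 → $8,974.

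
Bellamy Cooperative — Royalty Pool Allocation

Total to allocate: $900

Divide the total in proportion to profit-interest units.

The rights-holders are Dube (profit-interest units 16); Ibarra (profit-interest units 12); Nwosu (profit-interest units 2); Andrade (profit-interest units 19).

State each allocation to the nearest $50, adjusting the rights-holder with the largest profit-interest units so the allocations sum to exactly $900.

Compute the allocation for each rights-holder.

Sum of profit-interest units: 16 + 12 + 2 + 19 = 49.
Proportional shares: Dube 293.88; Ibarra 220.41; Nwosu 36.73; Andrade 348.98.
After rounding ($50): Dube $300; Ibarra $200; Nwosu $50; Andrade $350. Sum = $900.
No rounding difference to absorb.

Dube: $300 · Ibarra: $200 · Nwosu: $50 · Andrade: $350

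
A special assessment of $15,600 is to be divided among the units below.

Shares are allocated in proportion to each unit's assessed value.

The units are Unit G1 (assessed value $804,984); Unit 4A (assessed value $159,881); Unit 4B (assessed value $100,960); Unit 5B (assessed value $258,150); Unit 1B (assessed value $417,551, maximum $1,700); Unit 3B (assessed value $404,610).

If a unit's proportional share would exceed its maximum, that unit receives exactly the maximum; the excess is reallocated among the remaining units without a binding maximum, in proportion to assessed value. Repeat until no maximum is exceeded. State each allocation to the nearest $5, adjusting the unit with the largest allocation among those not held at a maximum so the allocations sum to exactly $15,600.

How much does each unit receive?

Unit G1: $6,475; Unit 4A: $1,285; Unit 4B: $810; Unit 5B: $2,075; Unit 1B: $1,700; Unit 3B: $3,255

Sum of assessed value: 2,146,136.
Proportional shares (ignoring caps): Unit G1 5,851.33; Unit 4A 1,162.16; Unit 4B 733.87; Unit 5B 1,876.46; Unit 1B 3,035.13; Unit 3B 2,941.06.
Cap binds for Unit 1B ($1,700); balance $13,900 reallocated over remaining assessed value 1,728,585.
Redistributed shares: Unit G1 6,473.08 → $6,475; Unit 4A 1,285.64 → $1,285; Unit 4B 811.85 → $810; Unit 5B 2,075.85 → $2,075; Unit 3B 3,253.57 → $3,255.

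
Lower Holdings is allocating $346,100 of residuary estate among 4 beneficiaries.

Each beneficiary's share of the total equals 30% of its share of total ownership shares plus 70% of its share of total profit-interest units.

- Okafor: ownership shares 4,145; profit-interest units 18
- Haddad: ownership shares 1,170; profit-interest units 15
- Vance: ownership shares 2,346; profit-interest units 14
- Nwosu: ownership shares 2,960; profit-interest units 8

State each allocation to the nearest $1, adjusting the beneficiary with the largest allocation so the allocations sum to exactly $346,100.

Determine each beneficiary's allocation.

Okafor: $119,810 | Haddad: $77,511 | Vance: $84,603 | Nwosu: $64,176

Totals — ownership shares 10,621, profit-interest units 55.
Blended shares (30% ownership shares + 70% profit-interest units): Okafor 0.3462; Haddad 0.2240; Vance 0.2444; Nwosu 0.1854.
Proportional shares: Okafor 119,809.53; Haddad 77,511.46; Vance 84,603.03; Nwosu 64,175.98.
Rounded to nearest $1: Okafor $119,810; Haddad $77,511; Vance $84,603; Nwosu $64,176. Sum = $346,100.
Sum already equals the total — no adjustment.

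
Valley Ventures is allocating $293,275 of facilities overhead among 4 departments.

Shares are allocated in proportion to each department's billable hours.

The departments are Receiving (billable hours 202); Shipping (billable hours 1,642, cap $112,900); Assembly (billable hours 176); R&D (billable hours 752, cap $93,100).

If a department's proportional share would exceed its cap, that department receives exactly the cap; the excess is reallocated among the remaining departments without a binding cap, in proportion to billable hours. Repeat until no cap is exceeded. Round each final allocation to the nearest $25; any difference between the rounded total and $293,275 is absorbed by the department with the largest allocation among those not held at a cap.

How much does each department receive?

Sum of billable hours: 2,772.
Unconstrained shares: Receiving 21,371.41; Shipping 173,722.06; Assembly 18,620.63; R&D 79,560.89.
Capped: Shipping ($112,900); balance $180,375 reallocated over remaining billable hours 1,130.
Capped: R&D ($93,100); balance $87,275 reallocated over remaining billable hours 378.
Redistributed shares: Receiving 46,639.02 → $46,650; Assembly 40,635.98 → $40,625.

Receiving: $46,650 | Shipping: $112,900 | Assembly: $40,625 | R&D: $93,100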